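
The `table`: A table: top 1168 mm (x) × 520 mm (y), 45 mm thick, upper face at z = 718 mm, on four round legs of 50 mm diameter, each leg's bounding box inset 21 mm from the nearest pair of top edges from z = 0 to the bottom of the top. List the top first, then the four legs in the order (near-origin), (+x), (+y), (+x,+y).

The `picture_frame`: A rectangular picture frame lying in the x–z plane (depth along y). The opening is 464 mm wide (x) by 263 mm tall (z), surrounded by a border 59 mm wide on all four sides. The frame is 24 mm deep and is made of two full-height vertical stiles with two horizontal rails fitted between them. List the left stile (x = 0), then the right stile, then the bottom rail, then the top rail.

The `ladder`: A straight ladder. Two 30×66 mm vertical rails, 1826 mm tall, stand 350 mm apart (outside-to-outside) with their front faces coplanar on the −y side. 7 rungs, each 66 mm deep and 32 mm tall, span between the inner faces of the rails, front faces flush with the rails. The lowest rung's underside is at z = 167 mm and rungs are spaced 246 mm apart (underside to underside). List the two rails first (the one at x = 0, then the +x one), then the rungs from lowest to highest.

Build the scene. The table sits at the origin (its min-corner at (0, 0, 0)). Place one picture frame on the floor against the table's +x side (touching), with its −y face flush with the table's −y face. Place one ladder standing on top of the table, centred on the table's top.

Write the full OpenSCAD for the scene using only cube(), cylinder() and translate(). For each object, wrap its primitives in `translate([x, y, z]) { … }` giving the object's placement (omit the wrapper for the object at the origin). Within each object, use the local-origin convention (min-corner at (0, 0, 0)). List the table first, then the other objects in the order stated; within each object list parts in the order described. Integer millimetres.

translate([0, 0, 673]) cube([1168, 520, 45]);
translate([46, 46, 0]) cylinder(h = 673, r = 25);
translate([1122, 46, 0]) cylinder(h = 673, r = 25);
translate([46, 474, 0]) cylinder(h = 673, r = 25);
translate([1122, 474, 0]) cylinder(h = 673, r = 25);
translate([1168, 0, 0]) {
  cube([59, 24, 381]);
  translate([523, 0, 0]) cube([59, 24, 381]);
  translate([59, 0, 0]) cube([464, 24, 59]);
  translate([59, 0, 322]) cube([464, 24, 59]);
}
translate([409, 227, 718]) {
  cube([30, 66, 1826]);
  translate([320, 0, 0]) cube([30, 66, 1826]);
  translate([30, 0, 167]) cube([290, 66, 32]);
  translate([30, 0, 413]) cube([290, 66, 32]);
  translate([30, 0, 659]) cube([290, 66, 32]);
  translate([30, 0, 905]) cube([290, 66, 32]);
  translate([30, 0, 1151]) cube([290, 66, 32]);
  translate([30, 0, 1397]) cube([290, 66, 32]);
  translate([30, 0, 1643]) cube([290, 66, 32]);
}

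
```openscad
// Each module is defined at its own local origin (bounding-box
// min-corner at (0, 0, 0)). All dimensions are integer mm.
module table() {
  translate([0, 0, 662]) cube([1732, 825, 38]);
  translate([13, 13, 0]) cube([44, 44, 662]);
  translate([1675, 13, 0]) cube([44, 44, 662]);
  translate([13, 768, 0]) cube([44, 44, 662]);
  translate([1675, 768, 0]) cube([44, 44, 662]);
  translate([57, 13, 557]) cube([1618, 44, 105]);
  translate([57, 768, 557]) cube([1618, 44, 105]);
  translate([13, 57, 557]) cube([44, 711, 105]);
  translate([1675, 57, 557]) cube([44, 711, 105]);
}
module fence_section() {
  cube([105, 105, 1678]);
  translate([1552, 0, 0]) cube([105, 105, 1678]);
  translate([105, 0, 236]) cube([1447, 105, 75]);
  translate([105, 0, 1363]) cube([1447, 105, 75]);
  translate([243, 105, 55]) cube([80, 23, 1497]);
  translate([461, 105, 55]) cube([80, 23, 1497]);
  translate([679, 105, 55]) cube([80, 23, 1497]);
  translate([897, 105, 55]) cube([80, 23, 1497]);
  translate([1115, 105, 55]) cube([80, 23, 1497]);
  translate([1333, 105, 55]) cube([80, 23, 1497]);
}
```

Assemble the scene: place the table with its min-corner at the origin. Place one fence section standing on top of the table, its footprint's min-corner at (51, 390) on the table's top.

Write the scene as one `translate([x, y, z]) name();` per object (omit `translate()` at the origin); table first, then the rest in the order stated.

table();
translate([51, 390, 700]) fence_section();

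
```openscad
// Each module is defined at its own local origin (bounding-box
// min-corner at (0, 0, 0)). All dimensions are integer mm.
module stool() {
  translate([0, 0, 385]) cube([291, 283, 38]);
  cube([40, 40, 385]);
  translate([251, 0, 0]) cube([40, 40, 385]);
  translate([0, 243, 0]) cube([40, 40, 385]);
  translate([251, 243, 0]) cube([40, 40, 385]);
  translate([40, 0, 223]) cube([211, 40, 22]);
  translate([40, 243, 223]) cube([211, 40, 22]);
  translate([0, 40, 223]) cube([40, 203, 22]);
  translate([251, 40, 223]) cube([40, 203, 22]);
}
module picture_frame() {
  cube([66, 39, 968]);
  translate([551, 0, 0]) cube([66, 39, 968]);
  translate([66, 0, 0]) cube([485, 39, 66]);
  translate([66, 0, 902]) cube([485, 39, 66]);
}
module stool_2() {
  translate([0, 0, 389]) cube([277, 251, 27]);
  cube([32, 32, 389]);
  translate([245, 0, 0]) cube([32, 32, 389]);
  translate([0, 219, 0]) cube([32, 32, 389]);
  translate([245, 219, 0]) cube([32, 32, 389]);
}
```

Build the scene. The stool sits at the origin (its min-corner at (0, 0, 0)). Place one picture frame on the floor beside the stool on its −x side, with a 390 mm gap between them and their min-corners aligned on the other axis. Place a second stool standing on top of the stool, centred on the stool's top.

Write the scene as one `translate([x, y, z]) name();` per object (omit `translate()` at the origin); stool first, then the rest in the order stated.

stool();
translate([-1007, 0, 0]) picture_frame();
translate([7, 16, 423]) stool_2();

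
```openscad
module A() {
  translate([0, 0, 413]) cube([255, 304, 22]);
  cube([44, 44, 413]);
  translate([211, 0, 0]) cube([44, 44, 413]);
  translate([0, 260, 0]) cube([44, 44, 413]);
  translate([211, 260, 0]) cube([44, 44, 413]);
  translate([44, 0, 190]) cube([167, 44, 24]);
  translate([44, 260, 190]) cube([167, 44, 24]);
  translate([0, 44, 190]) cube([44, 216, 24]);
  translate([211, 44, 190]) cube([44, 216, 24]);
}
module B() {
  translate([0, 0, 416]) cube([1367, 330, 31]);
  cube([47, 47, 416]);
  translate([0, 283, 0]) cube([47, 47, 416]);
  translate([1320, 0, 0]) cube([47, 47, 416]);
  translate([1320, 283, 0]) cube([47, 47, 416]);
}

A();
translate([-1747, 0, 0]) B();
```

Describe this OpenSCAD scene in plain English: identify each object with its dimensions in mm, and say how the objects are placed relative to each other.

A is a four-legged stool. The seat is a 255×304×22 mm slab whose top surface is at z = 435 mm; four square legs, each 44×44 mm in cross-section, run from the floor (z = 0) to the underside of the seat, each flush with a corner of the seat. Four stretchers, 44 mm wide and 24 mm tall, connect adjacent legs with their undersides at z = 190 mm, each running between the inner faces of the legs it joins and aligned with the legs' outer faces on the other axis.

B is a bench: a 1367×330 mm seat slab, 31 mm thick, top at z = 447 mm, on four 47×47 mm square legs flush with the seat corners and standing on z = 0.

The bench is on the floor beside the stool on its −x side.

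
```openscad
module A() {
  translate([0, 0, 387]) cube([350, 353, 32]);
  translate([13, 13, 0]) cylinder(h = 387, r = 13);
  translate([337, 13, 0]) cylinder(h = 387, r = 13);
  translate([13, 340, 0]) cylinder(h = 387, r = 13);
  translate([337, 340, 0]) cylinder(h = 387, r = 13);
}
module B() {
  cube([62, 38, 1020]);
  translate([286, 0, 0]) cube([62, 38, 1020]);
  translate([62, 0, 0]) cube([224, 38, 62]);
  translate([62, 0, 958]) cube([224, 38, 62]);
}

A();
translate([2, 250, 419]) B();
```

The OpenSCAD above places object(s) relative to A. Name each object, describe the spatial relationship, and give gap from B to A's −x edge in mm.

A is a stool. B is a picture frame. The picture frame is on top of the stool. The gap from the picture frame to the stool's −x edge is 2 mm.

The picture frame's min-x is at 2; the stool's min-x is 0; gap = 2 mm.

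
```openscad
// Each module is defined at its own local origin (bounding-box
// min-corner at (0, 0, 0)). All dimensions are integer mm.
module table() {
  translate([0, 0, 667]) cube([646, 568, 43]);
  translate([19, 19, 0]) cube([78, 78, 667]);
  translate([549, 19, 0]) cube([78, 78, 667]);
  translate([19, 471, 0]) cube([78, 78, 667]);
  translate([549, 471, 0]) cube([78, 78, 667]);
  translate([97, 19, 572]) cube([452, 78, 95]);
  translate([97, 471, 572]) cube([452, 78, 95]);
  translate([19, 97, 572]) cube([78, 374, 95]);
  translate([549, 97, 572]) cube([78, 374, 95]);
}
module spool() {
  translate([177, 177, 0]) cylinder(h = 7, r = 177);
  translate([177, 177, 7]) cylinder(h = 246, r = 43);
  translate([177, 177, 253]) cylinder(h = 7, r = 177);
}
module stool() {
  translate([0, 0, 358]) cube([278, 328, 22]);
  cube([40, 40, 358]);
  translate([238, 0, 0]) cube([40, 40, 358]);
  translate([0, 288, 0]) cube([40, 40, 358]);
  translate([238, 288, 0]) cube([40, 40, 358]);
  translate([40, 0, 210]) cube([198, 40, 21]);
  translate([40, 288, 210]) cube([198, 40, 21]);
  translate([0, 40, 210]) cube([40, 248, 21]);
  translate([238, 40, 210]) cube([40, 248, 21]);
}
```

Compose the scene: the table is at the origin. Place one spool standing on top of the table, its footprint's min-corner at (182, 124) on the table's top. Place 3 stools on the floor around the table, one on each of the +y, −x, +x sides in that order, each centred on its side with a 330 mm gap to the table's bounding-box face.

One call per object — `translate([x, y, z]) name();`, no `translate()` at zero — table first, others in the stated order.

table();
translate([182, 124, 710]) spool();
translate([184, 898, 0]) stool();
translate([-608, 120, 0]) stool();
translate([976, 120, 0]) stool();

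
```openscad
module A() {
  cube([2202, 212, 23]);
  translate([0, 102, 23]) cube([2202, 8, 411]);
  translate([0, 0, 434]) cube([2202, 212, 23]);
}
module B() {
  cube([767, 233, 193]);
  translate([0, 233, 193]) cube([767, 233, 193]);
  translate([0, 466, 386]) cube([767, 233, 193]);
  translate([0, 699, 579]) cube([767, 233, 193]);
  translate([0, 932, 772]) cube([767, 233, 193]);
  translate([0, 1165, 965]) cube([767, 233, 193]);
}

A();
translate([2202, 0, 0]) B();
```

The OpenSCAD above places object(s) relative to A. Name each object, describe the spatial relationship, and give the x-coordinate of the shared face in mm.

A is an I-beam. B is a staircase. The staircase is against the I-beam's +x side, with their −y faces flush. The x-coordinate of the shared face is 2202 mm.

The I-beam's +x face and the staircase's −x face are both at x = 2202 mm.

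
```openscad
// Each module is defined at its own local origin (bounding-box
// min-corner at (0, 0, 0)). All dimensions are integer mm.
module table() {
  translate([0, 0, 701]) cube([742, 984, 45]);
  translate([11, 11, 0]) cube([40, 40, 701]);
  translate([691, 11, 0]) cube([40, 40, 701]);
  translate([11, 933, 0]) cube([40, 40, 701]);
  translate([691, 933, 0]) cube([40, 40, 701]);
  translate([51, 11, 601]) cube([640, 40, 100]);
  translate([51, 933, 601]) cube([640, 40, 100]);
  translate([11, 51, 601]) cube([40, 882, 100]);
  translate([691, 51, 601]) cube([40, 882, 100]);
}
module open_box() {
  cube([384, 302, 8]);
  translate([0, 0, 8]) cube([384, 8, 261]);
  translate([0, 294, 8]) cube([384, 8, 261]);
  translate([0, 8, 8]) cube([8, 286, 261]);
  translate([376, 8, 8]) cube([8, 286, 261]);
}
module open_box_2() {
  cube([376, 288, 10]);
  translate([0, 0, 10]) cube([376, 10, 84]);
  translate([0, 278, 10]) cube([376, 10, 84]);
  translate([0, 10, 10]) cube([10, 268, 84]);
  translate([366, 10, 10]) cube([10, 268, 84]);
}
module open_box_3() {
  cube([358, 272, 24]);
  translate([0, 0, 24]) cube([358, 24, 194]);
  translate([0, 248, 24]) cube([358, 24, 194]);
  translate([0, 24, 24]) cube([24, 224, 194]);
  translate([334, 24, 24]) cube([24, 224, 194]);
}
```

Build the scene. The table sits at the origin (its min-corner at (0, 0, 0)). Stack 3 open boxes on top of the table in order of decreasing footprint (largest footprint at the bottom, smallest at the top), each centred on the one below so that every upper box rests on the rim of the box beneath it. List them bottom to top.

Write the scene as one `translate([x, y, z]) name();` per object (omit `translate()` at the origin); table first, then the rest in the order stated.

table();
translate([179, 341, 746]) open_box();
translate([183, 348, 1015]) open_box_2();
translate([192, 356, 1109]) open_box_3();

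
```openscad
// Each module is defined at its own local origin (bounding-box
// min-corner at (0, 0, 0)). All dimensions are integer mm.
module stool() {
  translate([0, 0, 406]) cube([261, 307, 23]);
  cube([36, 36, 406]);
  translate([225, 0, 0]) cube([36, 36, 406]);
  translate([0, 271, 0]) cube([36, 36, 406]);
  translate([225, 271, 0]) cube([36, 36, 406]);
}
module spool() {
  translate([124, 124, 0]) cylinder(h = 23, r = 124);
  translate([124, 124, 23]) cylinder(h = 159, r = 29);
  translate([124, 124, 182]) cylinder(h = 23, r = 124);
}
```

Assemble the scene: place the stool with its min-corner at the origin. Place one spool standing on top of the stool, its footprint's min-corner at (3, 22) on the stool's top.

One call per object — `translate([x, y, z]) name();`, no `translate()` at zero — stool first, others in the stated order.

stool();
translate([3, 22, 429]) spool();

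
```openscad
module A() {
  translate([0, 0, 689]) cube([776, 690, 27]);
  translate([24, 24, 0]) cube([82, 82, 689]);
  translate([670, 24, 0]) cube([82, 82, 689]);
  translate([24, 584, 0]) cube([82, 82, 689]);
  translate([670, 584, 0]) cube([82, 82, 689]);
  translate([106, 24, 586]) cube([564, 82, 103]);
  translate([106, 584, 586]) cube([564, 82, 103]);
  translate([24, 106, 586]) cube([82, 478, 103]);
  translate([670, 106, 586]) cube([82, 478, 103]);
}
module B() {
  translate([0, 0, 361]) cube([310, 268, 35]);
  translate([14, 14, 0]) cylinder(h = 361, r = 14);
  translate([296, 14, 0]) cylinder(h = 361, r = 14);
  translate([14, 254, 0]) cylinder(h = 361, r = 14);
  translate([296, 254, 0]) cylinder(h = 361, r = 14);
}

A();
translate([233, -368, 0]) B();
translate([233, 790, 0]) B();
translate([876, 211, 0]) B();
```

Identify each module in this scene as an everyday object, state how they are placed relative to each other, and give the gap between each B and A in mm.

A is a table. B is a stool. Three stools sit around the table at the −y, +y, +x sides. The gap between each stool and the table is 100 mm.

Each stool's nearest face is 100 mm from the table's bounding box.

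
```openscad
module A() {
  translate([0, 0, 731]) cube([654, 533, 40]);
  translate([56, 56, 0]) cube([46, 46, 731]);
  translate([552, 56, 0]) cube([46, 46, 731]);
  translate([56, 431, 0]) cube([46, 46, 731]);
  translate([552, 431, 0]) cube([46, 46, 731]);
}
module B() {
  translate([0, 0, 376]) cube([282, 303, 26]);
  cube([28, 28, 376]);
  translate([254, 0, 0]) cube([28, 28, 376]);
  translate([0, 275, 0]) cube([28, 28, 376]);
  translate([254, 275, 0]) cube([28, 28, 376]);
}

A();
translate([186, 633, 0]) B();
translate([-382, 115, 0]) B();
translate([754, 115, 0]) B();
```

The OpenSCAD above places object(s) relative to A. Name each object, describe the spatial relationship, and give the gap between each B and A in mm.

A is a table. B is a stool. Three stools sit around the table at the +y, −x, +x sides. The gap between each stool and the table is 100 mm.

Each stool's nearest face is 100 mm from the table's bounding box.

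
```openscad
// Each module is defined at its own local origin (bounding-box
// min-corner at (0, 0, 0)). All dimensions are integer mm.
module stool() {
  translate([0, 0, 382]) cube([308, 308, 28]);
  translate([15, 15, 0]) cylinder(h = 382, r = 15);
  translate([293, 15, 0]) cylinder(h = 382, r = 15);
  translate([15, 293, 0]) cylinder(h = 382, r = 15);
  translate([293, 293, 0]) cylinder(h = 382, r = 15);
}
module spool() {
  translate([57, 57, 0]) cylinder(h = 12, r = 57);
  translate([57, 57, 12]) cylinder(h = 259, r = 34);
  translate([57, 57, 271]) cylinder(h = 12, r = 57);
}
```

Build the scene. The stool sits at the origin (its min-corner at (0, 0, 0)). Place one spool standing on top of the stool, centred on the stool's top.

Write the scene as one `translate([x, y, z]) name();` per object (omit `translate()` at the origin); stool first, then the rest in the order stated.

stool();
translate([97, 97, 410]) spool();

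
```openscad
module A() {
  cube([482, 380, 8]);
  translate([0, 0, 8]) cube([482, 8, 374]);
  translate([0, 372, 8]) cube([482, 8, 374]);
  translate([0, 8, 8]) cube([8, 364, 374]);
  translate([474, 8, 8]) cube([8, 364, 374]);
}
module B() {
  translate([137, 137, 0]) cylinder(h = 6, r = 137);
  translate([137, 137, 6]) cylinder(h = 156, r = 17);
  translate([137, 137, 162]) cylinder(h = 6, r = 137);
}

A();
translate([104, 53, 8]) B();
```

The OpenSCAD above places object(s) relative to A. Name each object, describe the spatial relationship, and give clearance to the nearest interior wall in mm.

Clearances: x = 96, y = 45; minimum 45 mm.

A is an open box. B is a spool. The spool sits inside the open box, centred. The clearance to the nearest interior wall is 45 mm.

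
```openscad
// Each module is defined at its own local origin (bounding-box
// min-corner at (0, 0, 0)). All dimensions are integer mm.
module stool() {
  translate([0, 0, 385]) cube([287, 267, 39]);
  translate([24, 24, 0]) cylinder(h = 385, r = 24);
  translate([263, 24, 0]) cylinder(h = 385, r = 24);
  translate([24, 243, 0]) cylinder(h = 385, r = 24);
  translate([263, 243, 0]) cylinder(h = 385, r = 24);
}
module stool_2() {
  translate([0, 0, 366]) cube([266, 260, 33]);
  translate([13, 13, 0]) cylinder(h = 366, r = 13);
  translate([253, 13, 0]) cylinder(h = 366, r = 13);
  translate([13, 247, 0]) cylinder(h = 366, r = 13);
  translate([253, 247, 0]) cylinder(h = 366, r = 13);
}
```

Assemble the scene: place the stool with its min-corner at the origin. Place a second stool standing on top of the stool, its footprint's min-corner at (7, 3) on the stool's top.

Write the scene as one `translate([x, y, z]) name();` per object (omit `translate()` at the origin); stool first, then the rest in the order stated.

stool();
translate([7, 3, 424]) stool_2();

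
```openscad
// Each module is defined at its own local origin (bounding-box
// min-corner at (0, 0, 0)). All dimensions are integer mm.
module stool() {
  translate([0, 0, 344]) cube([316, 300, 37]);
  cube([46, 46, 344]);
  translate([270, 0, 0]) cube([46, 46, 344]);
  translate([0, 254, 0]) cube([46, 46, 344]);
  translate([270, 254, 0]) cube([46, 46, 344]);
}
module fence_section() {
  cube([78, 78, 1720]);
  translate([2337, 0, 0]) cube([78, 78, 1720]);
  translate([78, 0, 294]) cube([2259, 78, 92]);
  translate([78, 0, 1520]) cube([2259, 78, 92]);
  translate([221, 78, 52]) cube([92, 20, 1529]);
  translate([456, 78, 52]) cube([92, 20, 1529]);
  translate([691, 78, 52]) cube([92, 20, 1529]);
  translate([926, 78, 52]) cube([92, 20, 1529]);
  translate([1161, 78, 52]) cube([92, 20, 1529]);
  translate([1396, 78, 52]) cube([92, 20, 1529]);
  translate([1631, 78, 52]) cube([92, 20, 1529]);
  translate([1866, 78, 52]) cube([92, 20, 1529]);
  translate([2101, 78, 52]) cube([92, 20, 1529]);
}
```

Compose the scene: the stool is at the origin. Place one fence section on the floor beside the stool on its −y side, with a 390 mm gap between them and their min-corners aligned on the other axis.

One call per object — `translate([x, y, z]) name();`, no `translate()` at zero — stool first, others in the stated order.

stool();
translate([0, -488, 0]) fence_section();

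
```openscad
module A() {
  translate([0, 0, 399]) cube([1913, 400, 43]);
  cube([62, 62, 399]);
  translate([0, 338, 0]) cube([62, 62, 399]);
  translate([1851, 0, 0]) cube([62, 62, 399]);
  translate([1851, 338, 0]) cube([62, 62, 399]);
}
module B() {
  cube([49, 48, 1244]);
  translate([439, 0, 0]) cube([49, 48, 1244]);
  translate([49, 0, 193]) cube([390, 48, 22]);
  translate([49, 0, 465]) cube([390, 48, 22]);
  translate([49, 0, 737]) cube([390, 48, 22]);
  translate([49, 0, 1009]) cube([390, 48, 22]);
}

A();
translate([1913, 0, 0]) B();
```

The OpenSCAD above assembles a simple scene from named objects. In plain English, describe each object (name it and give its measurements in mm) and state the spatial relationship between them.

A is a bench: a 1913×400 mm seat slab, 43 mm thick, top at z = 442 mm, on four 62×62 mm square legs flush with the seat corners and standing on z = 0.

B is a wooden ladder with two side rails of 49×48 mm section and 1244 mm height, set 488 mm apart overall. Between them run 4 rectangular rungs (48 mm deep, 22 mm thick), front faces flush with the rails' −y face. The bottom of the first rung is 193 mm above the floor and each subsequent rung is 272 mm higher than the one below.

The ladder is against the bench's +x side, with their −y faces flush.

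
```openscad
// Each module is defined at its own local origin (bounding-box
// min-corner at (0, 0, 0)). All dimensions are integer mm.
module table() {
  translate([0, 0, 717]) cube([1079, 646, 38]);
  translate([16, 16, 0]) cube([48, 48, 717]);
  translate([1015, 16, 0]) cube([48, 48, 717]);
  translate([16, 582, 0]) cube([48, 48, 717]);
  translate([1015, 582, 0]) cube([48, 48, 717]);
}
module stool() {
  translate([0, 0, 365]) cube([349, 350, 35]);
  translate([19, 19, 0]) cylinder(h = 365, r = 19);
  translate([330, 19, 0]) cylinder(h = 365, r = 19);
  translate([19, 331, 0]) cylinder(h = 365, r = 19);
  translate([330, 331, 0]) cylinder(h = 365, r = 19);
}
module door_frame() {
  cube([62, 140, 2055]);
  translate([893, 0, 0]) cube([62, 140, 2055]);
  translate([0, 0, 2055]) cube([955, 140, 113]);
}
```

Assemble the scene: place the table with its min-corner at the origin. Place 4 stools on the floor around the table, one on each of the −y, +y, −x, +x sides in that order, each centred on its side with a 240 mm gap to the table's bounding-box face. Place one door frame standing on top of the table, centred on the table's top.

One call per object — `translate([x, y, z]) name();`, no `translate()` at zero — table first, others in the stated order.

table();
translate([365, -590, 0]) stool();
translate([365, 886, 0]) stool();
translate([-589, 148, 0]) stool();
translate([1319, 148, 0]) stool();
translate([62, 253, 755]) door_frame();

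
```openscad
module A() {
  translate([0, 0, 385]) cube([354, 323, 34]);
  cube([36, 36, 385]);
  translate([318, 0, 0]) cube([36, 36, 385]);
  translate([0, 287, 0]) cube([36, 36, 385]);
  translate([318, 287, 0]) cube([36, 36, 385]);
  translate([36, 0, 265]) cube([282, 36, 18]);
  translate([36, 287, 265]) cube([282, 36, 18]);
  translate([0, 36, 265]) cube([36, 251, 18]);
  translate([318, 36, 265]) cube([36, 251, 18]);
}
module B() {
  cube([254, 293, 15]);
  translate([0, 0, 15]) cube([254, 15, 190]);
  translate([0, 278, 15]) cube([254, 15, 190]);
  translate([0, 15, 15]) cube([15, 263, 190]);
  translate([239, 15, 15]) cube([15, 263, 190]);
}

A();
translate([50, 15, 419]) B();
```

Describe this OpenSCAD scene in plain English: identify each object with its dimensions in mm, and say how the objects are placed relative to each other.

A is a four-legged stool. The seat is 354×323 mm, 34 mm thick, top at z = 419 mm. It stands on four square legs, each 36×36 mm in cross-section, from z = 0 to the seat underside, each flush with a corner of the seat. Four stretchers, 36 mm wide and 18 mm tall, connect adjacent legs with their undersides at z = 265 mm, each running between the inner faces of the legs it joins and aligned with the legs' outer faces on the other axis.

B is an open storage box with external size 254×293×205 mm and wall thickness 15 mm (the base is also 15 mm thick). The base covers the whole footprint; the four walls stand on the base, with the y-facing walls full-width and the x-facing walls fitting between their inner faces.

The open box is on top of the stool, centred.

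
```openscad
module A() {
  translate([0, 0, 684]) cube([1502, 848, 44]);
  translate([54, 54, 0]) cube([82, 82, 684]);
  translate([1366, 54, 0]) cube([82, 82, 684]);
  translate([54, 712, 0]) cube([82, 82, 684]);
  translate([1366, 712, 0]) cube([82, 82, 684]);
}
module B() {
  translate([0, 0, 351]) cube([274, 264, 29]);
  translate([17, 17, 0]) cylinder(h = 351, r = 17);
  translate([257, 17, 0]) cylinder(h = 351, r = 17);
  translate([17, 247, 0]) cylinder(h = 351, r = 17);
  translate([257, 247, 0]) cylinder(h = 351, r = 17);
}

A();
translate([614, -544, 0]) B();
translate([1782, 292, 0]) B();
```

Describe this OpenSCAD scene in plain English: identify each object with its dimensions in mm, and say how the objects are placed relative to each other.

A is a rectangular dining table. The top is 1502×848×44 mm with its upper surface at z = 728 mm. It stands on four 82×82 mm square legs, each inset 54 mm from the nearest pair of top edges, running from the floor to the underside of the top.

B is a four-legged stool. The seat is 274×264 mm, 29 mm thick, top at z = 380 mm. It stands on four round legs, each 34 mm in diameter, from z = 0 to the seat underside, each leg's axis is inset half a diameter from the nearest pair of seat edges (so the leg's bounding box is flush with the corner).

Two stools sit around the table at the −y, +x sides.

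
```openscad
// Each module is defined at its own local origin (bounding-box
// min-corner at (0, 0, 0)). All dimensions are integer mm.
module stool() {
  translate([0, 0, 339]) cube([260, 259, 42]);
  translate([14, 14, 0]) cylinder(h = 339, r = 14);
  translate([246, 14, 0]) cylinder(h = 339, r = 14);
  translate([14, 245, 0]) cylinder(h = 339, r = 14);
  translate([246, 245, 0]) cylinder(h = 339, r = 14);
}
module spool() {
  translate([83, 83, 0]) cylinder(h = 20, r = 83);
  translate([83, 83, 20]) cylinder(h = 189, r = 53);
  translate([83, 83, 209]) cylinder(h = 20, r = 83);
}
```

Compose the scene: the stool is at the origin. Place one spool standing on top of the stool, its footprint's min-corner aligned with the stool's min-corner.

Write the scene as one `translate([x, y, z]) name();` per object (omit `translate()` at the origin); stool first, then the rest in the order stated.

stool();
translate([0, 0, 381]) spool();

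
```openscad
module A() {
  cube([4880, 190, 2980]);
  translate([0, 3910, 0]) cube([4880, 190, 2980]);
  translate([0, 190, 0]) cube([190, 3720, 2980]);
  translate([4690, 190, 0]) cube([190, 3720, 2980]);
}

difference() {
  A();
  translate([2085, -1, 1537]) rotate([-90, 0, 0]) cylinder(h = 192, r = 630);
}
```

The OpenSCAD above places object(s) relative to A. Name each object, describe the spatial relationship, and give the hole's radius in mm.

A is a house frame. The house frame has a circular hole through its front wall. The hole's radius is 630 mm.

The subtracted cylinder has r = 630 mm.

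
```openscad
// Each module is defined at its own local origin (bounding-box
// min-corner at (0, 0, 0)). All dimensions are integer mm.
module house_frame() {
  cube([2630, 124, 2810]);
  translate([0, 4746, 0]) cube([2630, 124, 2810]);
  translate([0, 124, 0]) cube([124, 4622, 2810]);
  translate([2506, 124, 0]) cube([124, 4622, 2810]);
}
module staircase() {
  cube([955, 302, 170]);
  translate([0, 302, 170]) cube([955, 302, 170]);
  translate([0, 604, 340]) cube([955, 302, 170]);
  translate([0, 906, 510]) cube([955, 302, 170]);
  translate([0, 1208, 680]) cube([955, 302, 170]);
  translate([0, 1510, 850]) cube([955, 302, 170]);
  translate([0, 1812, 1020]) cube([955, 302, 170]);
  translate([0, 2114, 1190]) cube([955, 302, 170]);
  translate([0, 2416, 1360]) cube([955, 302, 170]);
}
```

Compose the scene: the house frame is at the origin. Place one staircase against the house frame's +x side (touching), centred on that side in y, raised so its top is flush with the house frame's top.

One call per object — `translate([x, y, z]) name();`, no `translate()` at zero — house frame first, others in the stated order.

house_frame();
translate([2630, 1076, 1280]) staircase();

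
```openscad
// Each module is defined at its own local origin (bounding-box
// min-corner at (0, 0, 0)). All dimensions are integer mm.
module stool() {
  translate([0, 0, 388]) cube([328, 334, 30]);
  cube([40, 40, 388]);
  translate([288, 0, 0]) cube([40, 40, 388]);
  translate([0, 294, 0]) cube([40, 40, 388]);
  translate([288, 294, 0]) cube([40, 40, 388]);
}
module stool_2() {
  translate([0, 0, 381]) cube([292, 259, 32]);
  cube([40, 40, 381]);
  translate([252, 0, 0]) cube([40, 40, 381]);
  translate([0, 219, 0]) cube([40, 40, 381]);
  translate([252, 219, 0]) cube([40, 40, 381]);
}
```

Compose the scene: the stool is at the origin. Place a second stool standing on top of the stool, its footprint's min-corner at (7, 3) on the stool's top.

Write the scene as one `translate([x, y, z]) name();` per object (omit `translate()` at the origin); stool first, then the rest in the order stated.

stool();
translate([7, 3, 418]) stool_2();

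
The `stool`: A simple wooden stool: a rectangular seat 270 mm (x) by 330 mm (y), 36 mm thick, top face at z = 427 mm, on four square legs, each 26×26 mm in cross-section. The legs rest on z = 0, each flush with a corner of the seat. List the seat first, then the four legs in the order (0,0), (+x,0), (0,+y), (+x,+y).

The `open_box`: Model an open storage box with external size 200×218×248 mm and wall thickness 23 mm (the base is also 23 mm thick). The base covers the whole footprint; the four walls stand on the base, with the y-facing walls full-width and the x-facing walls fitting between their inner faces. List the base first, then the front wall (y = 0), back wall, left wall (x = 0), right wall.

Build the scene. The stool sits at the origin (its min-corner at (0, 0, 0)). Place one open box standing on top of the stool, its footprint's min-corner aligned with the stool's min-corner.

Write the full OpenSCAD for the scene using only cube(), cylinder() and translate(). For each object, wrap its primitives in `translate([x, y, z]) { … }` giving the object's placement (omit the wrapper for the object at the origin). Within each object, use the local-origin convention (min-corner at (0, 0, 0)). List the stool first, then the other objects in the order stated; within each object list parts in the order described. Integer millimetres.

translate([0, 0, 391]) cube([270, 330, 36]);
cube([26, 26, 391]);
translate([244, 0, 0]) cube([26, 26, 391]);
translate([0, 304, 0]) cube([26, 26, 391]);
translate([244, 304, 0]) cube([26, 26, 391]);
translate([0, 0, 427]) {
  cube([200, 218, 23]);
  translate([0, 0, 23]) cube([200, 23, 225]);
  translate([0, 195, 23]) cube([200, 23, 225]);
  translate([0, 23, 23]) cube([23, 172, 225]);
  translate([177, 23, 23]) cube([23, 172, 225]);
}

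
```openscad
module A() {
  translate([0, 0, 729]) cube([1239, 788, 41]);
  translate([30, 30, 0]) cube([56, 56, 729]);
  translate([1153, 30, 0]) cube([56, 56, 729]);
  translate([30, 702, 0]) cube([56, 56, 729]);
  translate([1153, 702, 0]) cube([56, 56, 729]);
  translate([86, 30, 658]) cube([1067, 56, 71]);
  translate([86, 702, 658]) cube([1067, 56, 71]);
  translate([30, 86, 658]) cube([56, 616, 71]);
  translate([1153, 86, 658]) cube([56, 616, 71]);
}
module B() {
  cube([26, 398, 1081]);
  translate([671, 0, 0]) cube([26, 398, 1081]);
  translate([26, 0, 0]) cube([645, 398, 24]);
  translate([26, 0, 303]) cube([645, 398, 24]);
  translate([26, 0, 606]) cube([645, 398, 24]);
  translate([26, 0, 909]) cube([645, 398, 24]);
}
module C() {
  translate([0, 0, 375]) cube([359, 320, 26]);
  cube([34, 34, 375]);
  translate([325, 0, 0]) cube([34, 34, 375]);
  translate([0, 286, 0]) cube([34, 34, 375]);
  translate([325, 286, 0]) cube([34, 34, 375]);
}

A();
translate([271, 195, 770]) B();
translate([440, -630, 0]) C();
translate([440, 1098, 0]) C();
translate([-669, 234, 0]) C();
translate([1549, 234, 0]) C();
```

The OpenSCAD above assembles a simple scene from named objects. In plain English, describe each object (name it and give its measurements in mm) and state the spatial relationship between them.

A is a table with a 1239×788 mm rectangular top, 41 mm thick, top surface at z = 770 mm, supported by four 56×56 mm square legs, each inset 30 mm from the nearest pair of top edges, running from the floor. Four apron rails, 56 mm thick and 71 mm tall, run between adjacent legs with their top edges flush with the underside of the top and their outer faces flush with the legs' outer faces.

B is an open bookshelf. Two side panels, each 26 mm thick, 398 mm deep and 1081 mm tall, stand 697 mm apart (outside-to-outside). Between them sit 4 shelves, each 24 mm thick and 398 mm deep, spanning the full gap between the sides. The bottom shelf rests on the floor (its underside at z = 0) and the clear gap between one shelf's top and the next shelf's underside is 279 mm.

C is a four-legged stool. The seat is a 359×320×26 mm slab whose top surface is at z = 401 mm; four square legs, each 34×34 mm in cross-section, run from the floor (z = 0) to the underside of the seat, each flush with a corner of the seat.

The bookshelf is on top of the table, centred. Four stools sit around the table at the −y, +y, −x, +x sides.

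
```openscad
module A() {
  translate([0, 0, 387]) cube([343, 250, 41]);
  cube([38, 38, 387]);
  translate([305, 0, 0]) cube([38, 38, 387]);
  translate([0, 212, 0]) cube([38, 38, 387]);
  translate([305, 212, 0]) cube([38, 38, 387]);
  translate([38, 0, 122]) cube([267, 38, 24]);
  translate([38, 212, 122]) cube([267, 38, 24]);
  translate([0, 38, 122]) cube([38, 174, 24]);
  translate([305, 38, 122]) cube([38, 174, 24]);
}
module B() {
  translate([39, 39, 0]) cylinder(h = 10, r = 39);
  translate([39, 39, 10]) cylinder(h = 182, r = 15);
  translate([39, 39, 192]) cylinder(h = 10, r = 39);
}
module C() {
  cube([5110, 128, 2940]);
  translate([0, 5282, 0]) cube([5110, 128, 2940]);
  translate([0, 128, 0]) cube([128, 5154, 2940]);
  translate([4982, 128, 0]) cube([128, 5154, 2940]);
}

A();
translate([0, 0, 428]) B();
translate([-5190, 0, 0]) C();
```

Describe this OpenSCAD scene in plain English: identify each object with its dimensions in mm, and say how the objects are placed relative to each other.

A is a four-legged stool. The seat is a 343×250×41 mm slab whose top surface is at z = 428 mm; four square legs, each 38×38 mm in cross-section, run from the floor (z = 0) to the underside of the seat, each flush with a corner of the seat. Four stretchers, 38 mm wide and 24 mm tall, connect adjacent legs with their undersides at z = 122 mm, each running between the inner faces of the legs it joins and aligned with the legs' outer faces on the other axis.

B is a spool: two coaxial disc flanges of radius 39 mm and thickness 10 mm, joined by a core cylinder of radius 15 mm and height 182 mm. The lower flange rests on z = 0 and the three cylinders share a vertical axis.

C is the wall frame of a small rectangular building: four walls, each 2940 mm tall and 128 mm thick, enclosing a footprint 5110 mm (x) by 5410 mm (y) outside-to-outside, with no floor or roof. The front and back walls (the −y and +y sides) span the full width; the two side walls fit between them.

The spool is on top of the stool. The house frame is on the floor beside the stool on its −x side.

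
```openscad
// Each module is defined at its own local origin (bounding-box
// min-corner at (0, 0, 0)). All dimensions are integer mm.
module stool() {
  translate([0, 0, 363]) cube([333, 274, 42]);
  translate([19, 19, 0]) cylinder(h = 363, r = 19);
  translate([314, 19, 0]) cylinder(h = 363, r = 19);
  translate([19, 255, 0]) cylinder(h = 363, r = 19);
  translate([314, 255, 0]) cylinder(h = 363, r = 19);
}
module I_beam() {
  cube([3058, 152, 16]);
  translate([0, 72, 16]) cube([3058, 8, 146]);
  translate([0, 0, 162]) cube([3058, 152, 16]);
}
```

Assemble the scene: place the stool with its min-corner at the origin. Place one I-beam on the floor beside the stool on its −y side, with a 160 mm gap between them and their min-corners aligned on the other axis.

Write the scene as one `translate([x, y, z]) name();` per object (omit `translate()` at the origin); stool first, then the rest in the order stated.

stool();
translate([0, -312, 0]) I_beam();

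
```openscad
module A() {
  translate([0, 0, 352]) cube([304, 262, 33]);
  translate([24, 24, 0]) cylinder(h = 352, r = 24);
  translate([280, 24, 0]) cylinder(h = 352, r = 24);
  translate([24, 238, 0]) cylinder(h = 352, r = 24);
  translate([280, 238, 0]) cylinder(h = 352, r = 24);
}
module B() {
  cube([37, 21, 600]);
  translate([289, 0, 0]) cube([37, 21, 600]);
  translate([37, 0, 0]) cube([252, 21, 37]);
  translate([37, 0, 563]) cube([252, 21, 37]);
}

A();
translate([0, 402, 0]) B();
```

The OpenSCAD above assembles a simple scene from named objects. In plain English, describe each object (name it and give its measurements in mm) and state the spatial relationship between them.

A is a four-legged stool. The seat is a 304×262×33 mm slab whose top surface is at z = 385 mm; four round legs, each 48 mm in diameter, run from the floor (z = 0) to the underside of the seat, each leg's axis is inset half a diameter from the nearest pair of seat edges (so the leg's bounding box is flush with the corner).

B is a rectangular picture frame lying in the x–z plane (depth along y). The opening is 252 mm wide (x) by 526 mm tall (z), surrounded by a border 37 mm wide on all four sides. The frame is 21 mm deep and is made of two full-height vertical stiles with two horizontal rails fitted between them.

The picture frame is on the floor beside the stool on its +y side.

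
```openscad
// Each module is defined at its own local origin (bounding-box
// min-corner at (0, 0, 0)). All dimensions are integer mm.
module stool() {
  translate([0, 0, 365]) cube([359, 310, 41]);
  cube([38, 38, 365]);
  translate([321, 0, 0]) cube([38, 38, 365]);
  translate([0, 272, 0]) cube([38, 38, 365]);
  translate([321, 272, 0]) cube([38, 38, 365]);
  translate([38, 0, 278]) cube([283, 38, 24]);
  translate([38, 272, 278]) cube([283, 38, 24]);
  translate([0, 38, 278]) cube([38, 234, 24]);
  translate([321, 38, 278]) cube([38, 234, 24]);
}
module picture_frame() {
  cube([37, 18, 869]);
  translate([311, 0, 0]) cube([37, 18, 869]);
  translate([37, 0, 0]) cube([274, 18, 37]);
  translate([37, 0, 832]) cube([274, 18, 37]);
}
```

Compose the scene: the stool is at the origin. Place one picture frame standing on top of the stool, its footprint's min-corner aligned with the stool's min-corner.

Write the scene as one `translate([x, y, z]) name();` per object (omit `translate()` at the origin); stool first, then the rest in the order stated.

stool();
translate([0, 0, 406]) picture_frame();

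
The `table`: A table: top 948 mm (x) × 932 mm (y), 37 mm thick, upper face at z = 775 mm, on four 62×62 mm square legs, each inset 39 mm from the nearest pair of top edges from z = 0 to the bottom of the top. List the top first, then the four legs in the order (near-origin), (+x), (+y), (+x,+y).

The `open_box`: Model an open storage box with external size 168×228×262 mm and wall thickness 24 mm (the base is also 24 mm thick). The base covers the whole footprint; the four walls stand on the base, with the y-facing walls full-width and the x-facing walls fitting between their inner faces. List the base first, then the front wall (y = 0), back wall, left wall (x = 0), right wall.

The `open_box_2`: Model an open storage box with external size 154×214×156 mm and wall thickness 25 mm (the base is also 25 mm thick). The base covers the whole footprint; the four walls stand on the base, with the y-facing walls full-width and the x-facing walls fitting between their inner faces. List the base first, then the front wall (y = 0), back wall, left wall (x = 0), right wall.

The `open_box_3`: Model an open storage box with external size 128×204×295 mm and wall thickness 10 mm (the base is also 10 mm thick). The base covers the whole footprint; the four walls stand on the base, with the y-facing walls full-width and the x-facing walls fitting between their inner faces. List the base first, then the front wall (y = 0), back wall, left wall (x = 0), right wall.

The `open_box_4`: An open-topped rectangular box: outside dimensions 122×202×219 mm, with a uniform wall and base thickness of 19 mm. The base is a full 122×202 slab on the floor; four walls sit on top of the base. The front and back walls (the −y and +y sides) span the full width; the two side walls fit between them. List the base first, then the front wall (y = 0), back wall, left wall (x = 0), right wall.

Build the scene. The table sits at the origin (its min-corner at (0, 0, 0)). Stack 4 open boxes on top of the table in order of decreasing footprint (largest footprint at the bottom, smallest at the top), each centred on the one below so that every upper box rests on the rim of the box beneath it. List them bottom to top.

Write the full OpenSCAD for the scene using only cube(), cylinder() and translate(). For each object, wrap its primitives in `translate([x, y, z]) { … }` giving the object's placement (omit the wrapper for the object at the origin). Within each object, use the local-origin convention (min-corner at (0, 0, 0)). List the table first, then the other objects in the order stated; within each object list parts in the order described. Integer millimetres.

translate([0, 0, 738]) cube([948, 932, 37]);
translate([39, 39, 0]) cube([62, 62, 738]);
translate([847, 39, 0]) cube([62, 62, 738]);
translate([39, 831, 0]) cube([62, 62, 738]);
translate([847, 831, 0]) cube([62, 62, 738]);
translate([390, 352, 775]) {
  cube([168, 228, 24]);
  translate([0, 0, 24]) cube([168, 24, 238]);
  translate([0, 204, 24]) cube([168, 24, 238]);
  translate([0, 24, 24]) cube([24, 180, 238]);
  translate([144, 24, 24]) cube([24, 180, 238]);
}
translate([397, 359, 1037]) {
  cube([154, 214, 25]);
  translate([0, 0, 25]) cube([154, 25, 131]);
  translate([0, 189, 25]) cube([154, 25, 131]);
  translate([0, 25, 25]) cube([25, 164, 131]);
  translate([129, 25, 25]) cube([25, 164, 131]);
}
translate([410, 364, 1193]) {
  cube([128, 204, 10]);
  translate([0, 0, 10]) cube([128, 10, 285]);
  translate([0, 194, 10]) cube([128, 10, 285]);
  translate([0, 10, 10]) cube([10, 184, 285]);
  translate([118, 10, 10]) cube([10, 184, 285]);
}
translate([413, 365, 1488]) {
  cube([122, 202, 19]);
  translate([0, 0, 19]) cube([122, 19, 200]);
  translate([0, 183, 19]) cube([122, 19, 200]);
  translate([0, 19, 19]) cube([19, 164, 200]);
  translate([103, 19, 19]) cube([19, 164, 200]);
}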